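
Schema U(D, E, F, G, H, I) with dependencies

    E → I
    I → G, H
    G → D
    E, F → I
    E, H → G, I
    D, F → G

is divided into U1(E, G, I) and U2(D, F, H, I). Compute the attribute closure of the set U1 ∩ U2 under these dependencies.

D, G, H, I

U1 ∩ U2 = {I}.
I → G, H applies, adding G, H
G → D applies, adding D
Closure: {D, G, H, I}.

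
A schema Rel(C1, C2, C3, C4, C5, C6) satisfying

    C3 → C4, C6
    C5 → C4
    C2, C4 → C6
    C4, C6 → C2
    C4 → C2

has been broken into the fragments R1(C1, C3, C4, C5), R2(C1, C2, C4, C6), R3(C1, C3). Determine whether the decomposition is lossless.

Chase test. Columns are C1, C2, C3, C4, C5, C6; row i has aⱼ where attribute j ∈ Ri, else bᵢⱼ.
Initial tableau (one row per fragment):
  row 1: a1 b12 a3 a4 a5 b16
  row 2: a1 a2 b23 a4 b25 a6
  row 3: a1 b32 a3 b34 b35 b36
Rows 1 and 3 agree on C3; apply C3→C4, C6 and equate their C4, C6 entries.
Rows 1 and 3 agree on C4, C6; apply C4, C6→C2 and equate their C2 entries.
Rows 1 and 2 agree on C4; apply C4→C2 and equate their C2 entries.
Rows 1 and 2 agree on C2, C4; apply C2, C4→C6 and equate their C6 entries.
Row 1 is now all distinguished symbols — the join is lossless.

Yes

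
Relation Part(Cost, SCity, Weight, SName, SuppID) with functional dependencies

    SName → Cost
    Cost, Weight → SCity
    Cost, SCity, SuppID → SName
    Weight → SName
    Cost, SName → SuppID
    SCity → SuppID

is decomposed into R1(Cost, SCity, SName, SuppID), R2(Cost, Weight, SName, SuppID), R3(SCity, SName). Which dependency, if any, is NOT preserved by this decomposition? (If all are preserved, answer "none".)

Check Cost, Weight → SCity: no single fragment contains all of {Cost, SCity, Weight}, and the restricted closure of {Cost, Weight} across the fragments never reaches {SCity}.
SName → Cost is preserved.
Cost, SCity, SuppID → SName is preserved.
Weight → SName is preserved.
Cost, SName → SuppID is preserved.
SCity → SuppID is preserved.

Cost, Weight → SCity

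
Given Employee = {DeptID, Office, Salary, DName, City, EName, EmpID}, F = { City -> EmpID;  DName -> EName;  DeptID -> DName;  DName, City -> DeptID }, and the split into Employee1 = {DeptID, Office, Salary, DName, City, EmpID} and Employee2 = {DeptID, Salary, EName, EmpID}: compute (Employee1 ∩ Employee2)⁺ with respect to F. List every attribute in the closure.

Employee1 ∩ Employee2 = {DeptID, Salary, EmpID}.
DeptID → DName applies, adding DName
DName → EName applies, adding EName
Closure: {DeptID, Salary, DName, EName, EmpID}.

DeptID, Salary, DName, EName, EmpID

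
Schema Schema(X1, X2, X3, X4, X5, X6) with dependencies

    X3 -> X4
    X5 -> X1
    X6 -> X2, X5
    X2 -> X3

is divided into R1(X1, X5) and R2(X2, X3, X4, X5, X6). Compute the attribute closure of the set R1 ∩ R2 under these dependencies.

X1, X5

R1 ∩ R2 = {X5}.
X5 → X1 applies, adding X1
Closure: {X1, X5}.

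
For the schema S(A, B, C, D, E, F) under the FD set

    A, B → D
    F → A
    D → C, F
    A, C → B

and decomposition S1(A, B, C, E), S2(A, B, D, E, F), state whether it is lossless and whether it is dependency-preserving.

lossless and dependency-preserving

Lossless test: (A, B, E)⁺ = {A, B, C, D, E, F}, which contains all of one fragment — lossless.
Dependency preservation: D → C, F is not contained in any single fragment, but the restricted closure of its left-hand side across the fragments still reaches the right-hand side; the remaining FDs each lie inside some fragment. All dependencies are preserved.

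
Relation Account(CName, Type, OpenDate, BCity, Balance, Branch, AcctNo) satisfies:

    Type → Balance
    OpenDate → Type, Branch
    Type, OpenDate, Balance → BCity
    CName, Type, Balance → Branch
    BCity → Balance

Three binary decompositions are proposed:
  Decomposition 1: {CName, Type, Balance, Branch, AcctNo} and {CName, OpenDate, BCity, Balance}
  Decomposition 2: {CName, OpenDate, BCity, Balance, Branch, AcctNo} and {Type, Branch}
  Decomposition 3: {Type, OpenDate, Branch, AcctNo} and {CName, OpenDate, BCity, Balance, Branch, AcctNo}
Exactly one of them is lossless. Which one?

Decomposition 1: common = {CName, Balance}, closure = {CName, Balance} → lossy.
Decomposition 2: common = {Branch}, closure = {Branch} → lossy.
Decomposition 3: common = {OpenDate, Branch, AcctNo}, closure = {Type, OpenDate, BCity, Balance, Branch, AcctNo} → lossless.

Decomposition 3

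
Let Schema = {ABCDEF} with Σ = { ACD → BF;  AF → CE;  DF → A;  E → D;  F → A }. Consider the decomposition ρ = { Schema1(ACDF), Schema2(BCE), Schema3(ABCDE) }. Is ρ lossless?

Chase test. Columns are ABCDEF; row i has aⱼ where attribute j ∈ Schemai, else bᵢⱼ.
Initial tableau (one row per fragment):
  row 1: a1 b12 a3 a4 b15 a6
  row 2: b21 a2 a3 b24 a5 b26
  row 3: a1 a2 a3 a4 a5 b36
Rows 1 and 3 agree on ACD; apply ACD→BF and equate their BF entries.
Rows 1 and 3 agree on AF; apply AF→CE and equate their CE entries.
Rows 1 and 2 agree on E; apply E→D and equate their D entries.
Row 1 is now all distinguished symbols — the join is lossless.

Yes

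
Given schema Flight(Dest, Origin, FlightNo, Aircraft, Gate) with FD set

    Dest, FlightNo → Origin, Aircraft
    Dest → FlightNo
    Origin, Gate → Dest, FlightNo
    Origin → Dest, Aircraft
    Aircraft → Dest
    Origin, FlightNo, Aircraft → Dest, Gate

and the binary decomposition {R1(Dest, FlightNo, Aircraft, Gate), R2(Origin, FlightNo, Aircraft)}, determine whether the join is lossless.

Common attributes: R1 ∩ R2 = {FlightNo, Aircraft}.
Closure of {FlightNo, Aircraft}: Aircraft → Dest applies, adding Dest; Dest, FlightNo → Origin, Aircraft applies, adding Origin; Origin, FlightNo, Aircraft → Dest, Gate applies, adding Gate. So (FlightNo, Aircraft)⁺ = {Dest, Origin, FlightNo, Aircraft, Gate}.
This closure contains every attribute of R1, so R1 ∩ R2 → R1. The join is lossless.

Yes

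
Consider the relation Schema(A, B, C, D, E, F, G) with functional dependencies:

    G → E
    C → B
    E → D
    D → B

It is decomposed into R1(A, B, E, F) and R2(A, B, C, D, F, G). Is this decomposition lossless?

No

Common attributes: R1 ∩ R2 = {A, B, F}.
No dependency enlarges {A, B, F}, so (A, B, F)⁺ = {A, B, F}.
The closure contains neither all of R1 = {A, B, E, F} nor all of R2 = {A, B, C, D, F, G}, so the common attributes are not a superkey of either fragment. The join is lossy.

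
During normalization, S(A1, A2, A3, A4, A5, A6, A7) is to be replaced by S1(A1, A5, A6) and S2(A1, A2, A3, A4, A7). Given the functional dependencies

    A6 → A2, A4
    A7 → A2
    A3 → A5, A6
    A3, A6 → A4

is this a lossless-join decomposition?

No

Common attributes: S1 ∩ S2 = {A1}.
No dependency enlarges {A1}, so (A1)⁺ = {A1}.
The closure contains neither all of S1 = {A1, A5, A6} nor all of S2 = {A1, A2, A3, A4, A7}, so the common attributes are not a superkey of either fragment. The join is lossy.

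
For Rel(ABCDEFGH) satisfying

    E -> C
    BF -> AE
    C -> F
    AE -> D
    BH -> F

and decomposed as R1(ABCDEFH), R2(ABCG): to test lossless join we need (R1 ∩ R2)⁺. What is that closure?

R1 ∩ R2 = {ABC}.
C → F applies, adding F
BF → AE applies, adding E
AE → D applies, adding D
Closure: {ABCDEF}.

ABCDEF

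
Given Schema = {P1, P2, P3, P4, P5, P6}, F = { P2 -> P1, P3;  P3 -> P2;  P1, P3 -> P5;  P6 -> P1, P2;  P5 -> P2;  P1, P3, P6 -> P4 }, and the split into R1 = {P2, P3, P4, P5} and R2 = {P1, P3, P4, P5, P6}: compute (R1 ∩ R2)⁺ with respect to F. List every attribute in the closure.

R1 ∩ R2 = {P3, P4, P5}.
P3 → P2 applies, adding P2
P2 → P1, P3 applies, adding P1
Closure: {P1, P2, P3, P4, P5}.

P1, P2, P3, P4, P5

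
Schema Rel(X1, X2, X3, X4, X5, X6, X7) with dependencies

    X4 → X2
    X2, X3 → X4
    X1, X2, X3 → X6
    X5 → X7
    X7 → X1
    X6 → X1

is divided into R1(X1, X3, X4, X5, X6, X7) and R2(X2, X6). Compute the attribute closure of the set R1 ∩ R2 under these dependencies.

X1, X6

R1 ∩ R2 = {X6}.
X6 → X1 applies, adding X1
Closure: {X1, X6}.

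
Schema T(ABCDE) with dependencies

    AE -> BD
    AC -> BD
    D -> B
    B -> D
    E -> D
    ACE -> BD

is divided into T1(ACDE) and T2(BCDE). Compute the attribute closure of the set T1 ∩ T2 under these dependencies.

T1 ∩ T2 = {CDE}.
D → B applies, adding B
Closure: {BCDE}.

BCDE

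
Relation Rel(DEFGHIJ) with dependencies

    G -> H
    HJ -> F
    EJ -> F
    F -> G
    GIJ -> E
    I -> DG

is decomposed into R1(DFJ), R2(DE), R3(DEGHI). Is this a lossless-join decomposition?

Chase test. Columns are DEFGHIJ; row i has aⱼ where attribute j ∈ Ri, else bᵢⱼ.
Initial tableau (one row per fragment):
  row 1: a1 b12 a3 b14 b15 b16 a7
  row 2: a1 a2 b23 b24 b25 b26 b27
  row 3: a1 a2 b33 a4 a5 a6 b37
No row becomes fully distinguished — the join is lossy.

No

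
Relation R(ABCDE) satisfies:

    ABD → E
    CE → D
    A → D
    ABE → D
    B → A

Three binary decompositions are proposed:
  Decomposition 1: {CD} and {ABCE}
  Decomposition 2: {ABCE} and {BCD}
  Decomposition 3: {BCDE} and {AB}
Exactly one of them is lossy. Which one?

Decomposition 1

Decomposition 1: common = {C}, closure = {C} → lossy.
Decomposition 2: common = {BC}, closure = {ABCDE} → lossless.
Decomposition 3: common = {B}, closure = {ABDE} → lossless.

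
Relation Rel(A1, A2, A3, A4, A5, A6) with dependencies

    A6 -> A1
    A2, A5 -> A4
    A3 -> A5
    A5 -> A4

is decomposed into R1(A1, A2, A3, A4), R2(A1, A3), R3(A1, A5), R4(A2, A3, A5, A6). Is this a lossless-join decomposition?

No

Chase test. Columns are A1, A2, A3, A4, A5, A6; row i has aⱼ where attribute j ∈ Ri, else bᵢⱼ.
Initial tableau (one row per fragment):
  row 1: a1 a2 a3 a4 b15 b16
  row 2: a1 b22 a3 b24 b25 b26
  row 3: a1 b32 b33 b34 a5 b36
  row 4: b41 a2 a3 b44 a5 a6
Rows 1 and 2 agree on A3; apply A3→A5 and equate their A5 entries.
Rows 1 and 4 agree on A3; apply A3→A5 and equate their A5 entries.
Rows 1 and 2 agree on A5; apply A5→A4 and equate their A4 entries.
Rows 1 and 3 agree on A5; apply A5→A4 and equate their A4 entries.
Rows 1 and 4 agree on A5; apply A5→A4 and equate their A4 entries.
No row becomes fully distinguished — the join is lossy.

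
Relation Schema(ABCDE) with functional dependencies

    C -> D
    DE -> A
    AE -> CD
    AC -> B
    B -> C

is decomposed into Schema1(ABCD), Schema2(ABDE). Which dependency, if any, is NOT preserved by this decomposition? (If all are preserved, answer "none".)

none

C → D lies within Schema1.
DE → A lies within Schema2.
AE → CD: restricted closure across fragments reaches CD.
AC → B lies within Schema1.
B → C lies within Schema1.
Every dependency is enforceable on the fragments, so the decomposition is dependency-preserving.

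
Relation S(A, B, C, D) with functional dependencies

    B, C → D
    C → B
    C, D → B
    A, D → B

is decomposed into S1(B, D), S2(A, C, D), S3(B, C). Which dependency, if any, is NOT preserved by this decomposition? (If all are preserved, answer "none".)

A, D → B

Check A, D → B: no single fragment contains all of {A, B, D}, and the restricted closure of {A, D} across the fragments never reaches {B}.
B, C → D is preserved.
C → B is preserved.
C, D → B is preserved.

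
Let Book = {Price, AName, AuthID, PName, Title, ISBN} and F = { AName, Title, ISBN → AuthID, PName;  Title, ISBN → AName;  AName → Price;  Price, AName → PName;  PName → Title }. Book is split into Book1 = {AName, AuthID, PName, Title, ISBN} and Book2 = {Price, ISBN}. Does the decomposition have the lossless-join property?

Common attributes: Book1 ∩ Book2 = {ISBN}.
No dependency enlarges {ISBN}, so (ISBN)⁺ = {ISBN}.
The closure contains neither all of Book1 = {AName, AuthID, PName, Title, ISBN} nor all of Book2 = {Price, ISBN}, so the common attributes are not a superkey of either fragment. The join is lossy.

No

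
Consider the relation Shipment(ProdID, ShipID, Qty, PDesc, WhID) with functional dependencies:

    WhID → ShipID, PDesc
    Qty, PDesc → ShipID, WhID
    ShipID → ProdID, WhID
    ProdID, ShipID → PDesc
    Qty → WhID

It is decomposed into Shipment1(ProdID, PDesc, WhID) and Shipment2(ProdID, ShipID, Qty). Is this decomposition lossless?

No

Common attributes: Shipment1 ∩ Shipment2 = {ProdID}.
No dependency enlarges {ProdID}, so (ProdID)⁺ = {ProdID}.
The closure contains neither all of Shipment1 = {ProdID, PDesc, WhID} nor all of Shipment2 = {ProdID, ShipID, Qty}, so the common attributes are not a superkey of either fragment. The join is lossy.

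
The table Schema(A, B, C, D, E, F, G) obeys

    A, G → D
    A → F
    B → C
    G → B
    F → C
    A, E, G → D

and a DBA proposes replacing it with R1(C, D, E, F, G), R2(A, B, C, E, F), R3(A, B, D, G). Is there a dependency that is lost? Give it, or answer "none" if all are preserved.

A, G → D lies within R3.
A → F lies within R2.
B → C lies within R2.
G → B lies within R3.
F → C lies within R1.
A, E, G → D: restricted closure across fragments reaches D.
Every dependency is enforceable on the fragments, so the decomposition is dependency-preserving.

none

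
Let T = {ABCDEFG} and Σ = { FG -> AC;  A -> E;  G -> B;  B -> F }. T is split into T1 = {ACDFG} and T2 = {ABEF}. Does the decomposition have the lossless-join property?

Common attributes: T1 ∩ T2 = {AF}.
Closure of {AF}: A → E applies, adding E. So (AF)⁺ = {AEF}.
The closure contains neither all of T1 = {ACDFG} nor all of T2 = {ABEF}, so the common attributes are not a superkey of either fragment. The join is lossy.

No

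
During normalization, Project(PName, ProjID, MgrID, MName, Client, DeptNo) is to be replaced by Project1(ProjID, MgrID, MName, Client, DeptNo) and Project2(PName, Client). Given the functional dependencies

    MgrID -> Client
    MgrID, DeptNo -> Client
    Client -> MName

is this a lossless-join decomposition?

Common attributes: Project1 ∩ Project2 = {Client}.
Closure of {Client}: Client → MName applies, adding MName. So (Client)⁺ = {MName, Client}.
The closure contains neither all of Project1 = {ProjID, MgrID, MName, Client, DeptNo} nor all of Project2 = {PName, Client}, so the common attributes are not a superkey of either fragment. The join is lossy.

No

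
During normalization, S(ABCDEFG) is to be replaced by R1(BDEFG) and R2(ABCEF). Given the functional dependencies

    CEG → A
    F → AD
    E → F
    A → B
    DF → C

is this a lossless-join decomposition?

Common attributes: R1 ∩ R2 = {BEF}.
Closure of {BEF}: F → AD applies, adding AD; DF → C applies, adding C. So (BEF)⁺ = {ABCDEF}.
This closure contains every attribute of R2, so R1 ∩ R2 → R2. The join is lossless.

Yes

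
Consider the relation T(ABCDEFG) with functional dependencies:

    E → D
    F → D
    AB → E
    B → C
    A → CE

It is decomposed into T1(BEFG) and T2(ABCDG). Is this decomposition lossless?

Common attributes: T1 ∩ T2 = {BG}.
Closure of {BG}: B → C applies, adding C. So (BG)⁺ = {BCG}.
The closure contains neither all of T1 = {BEFG} nor all of T2 = {ABCDG}, so the common attributes are not a superkey of either fragment. The join is lossy.

No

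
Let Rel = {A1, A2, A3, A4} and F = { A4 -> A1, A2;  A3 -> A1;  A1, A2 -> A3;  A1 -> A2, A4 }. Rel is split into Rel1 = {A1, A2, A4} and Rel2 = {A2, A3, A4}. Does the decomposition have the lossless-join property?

Common attributes: Rel1 ∩ Rel2 = {A2, A4}.
Closure of {A2, A4}: A4 → A1, A2 applies, adding A1; A1, A2 → A3 applies, adding A3. So (A2, A4)⁺ = {A1, A2, A3, A4}.
This closure contains every attribute of Rel1, so Rel1 ∩ Rel2 → Rel1. The join is lossless.

Yes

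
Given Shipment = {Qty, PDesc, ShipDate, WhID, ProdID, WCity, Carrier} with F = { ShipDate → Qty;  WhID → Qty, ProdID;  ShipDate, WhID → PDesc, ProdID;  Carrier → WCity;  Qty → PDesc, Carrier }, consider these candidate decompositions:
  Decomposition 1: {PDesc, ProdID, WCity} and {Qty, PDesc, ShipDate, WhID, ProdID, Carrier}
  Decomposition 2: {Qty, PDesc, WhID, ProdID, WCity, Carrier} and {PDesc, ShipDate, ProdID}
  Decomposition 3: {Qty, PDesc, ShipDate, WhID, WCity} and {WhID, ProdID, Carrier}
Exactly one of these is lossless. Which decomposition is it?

Decomposition 1: common = {PDesc, ProdID}, closure = {PDesc, ProdID} → lossy.
Decomposition 2: common = {PDesc, ProdID}, closure = {PDesc, ProdID} → lossy.
Decomposition 3: common = {WhID}, closure = {Qty, PDesc, WhID, ProdID, WCity, Carrier} → lossless.

Decomposition 3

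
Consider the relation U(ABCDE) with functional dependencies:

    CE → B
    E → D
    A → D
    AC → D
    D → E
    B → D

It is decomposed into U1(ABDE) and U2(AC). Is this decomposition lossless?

No

Common attributes: U1 ∩ U2 = {A}.
Closure of {A}: A → D applies, adding D; D → E applies, adding E. So (A)⁺ = {ADE}.
The closure contains neither all of U1 = {ABDE} nor all of U2 = {AC}, so the common attributes are not a superkey of either fragment. The join is lossy.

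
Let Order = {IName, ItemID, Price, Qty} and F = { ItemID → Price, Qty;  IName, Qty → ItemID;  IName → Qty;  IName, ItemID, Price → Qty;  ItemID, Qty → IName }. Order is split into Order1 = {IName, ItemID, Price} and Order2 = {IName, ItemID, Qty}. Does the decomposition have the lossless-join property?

Yes

Common attributes: Order1 ∩ Order2 = {IName, ItemID}.
Closure of {IName, ItemID}: ItemID → Price, Qty applies, adding Price, Qty. So (IName, ItemID)⁺ = {IName, ItemID, Price, Qty}.
This closure contains every attribute of Order1, so Order1 ∩ Order2 → Order1. The join is lossless.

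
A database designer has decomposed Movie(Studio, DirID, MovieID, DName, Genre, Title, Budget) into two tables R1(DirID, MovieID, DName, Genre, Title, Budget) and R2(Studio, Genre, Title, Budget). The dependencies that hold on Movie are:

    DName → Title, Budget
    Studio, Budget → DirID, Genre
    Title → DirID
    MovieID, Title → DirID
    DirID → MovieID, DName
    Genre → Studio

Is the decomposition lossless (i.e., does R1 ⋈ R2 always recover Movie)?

Yes

Common attributes: R1 ∩ R2 = {Genre, Title, Budget}.
Closure of {Genre, Title, Budget}: Title → DirID applies, adding DirID; DirID → MovieID, DName applies, adding MovieID, DName; Genre → Studio applies, adding Studio. So (Genre, Title, Budget)⁺ = {Studio, DirID, MovieID, DName, Genre, Title, Budget}.
This closure contains every attribute of R1, so R1 ∩ R2 → R1. The join is lossless.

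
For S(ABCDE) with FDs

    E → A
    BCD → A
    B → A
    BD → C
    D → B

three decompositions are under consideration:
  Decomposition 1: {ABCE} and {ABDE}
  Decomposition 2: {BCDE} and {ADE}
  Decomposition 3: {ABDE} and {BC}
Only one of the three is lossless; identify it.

Decomposition 2

Decomposition 1: common = {ABE}, closure = {ABE} → lossy.
Decomposition 2: common = {DE}, closure = {ABCDE} → lossless.
Decomposition 3: common = {B}, closure = {AB} → lossy.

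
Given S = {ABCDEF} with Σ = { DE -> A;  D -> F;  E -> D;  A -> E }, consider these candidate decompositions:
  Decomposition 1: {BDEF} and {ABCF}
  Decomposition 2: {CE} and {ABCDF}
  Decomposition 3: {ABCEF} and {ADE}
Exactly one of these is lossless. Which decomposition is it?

Decomposition 3

Decomposition 1: common = {BF}, closure = {BF} → lossy.
Decomposition 2: common = {C}, closure = {C} → lossy.
Decomposition 3: common = {AE}, closure = {ADEF} → lossless.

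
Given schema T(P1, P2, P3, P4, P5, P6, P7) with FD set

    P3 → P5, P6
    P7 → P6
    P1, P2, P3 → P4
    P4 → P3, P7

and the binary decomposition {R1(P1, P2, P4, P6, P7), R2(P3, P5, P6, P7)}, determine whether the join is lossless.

Common attributes: R1 ∩ R2 = {P6, P7}.
No dependency enlarges {P6, P7}, so (P6, P7)⁺ = {P6, P7}.
The closure contains neither all of R1 = {P1, P2, P4, P6, P7} nor all of R2 = {P3, P5, P6, P7}, so the common attributes are not a superkey of either fragment. The join is lossy.

No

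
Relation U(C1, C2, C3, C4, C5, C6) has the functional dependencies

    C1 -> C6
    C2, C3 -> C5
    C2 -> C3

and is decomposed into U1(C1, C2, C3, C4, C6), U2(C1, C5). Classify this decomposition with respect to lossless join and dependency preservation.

Lossless test: (C1)⁺ = {C1, C6}, which is a superkey of neither fragment — lossy.
Dependency preservation: the restricted closure of {C2, C3} across the fragments never reaches {C5}, so C2, C3 → C5 cannot be enforced without a join — not preserved.

lossy and not dependency-preserving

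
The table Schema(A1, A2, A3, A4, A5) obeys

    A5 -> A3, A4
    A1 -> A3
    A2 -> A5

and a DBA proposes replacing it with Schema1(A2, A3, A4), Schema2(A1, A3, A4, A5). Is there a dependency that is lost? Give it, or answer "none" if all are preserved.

Check A2 → A5: no single fragment contains all of {A2, A5}, and the restricted closure of {A2} across the fragments never reaches {A5}.
A5 → A3, A4 is preserved.
A1 → A3 is preserved.

A2 -> A5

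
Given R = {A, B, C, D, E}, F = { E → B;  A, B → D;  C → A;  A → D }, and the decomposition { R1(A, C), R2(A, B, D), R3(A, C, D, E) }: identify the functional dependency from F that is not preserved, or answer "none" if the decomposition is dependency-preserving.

Check E → B: no single fragment contains all of {B, E}, and the restricted closure of {E} across the fragments never reaches {B}.
A, B → D is preserved.
C → A is preserved.
A → D is preserved.

E → B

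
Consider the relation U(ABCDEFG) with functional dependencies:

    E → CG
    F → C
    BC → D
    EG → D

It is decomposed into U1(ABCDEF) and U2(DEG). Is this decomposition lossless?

Common attributes: U1 ∩ U2 = {DE}.
Closure of {DE}: E → CG applies, adding CG. So (DE)⁺ = {CDEG}.
This closure contains every attribute of U2, so U1 ∩ U2 → U2. The join is lossless.

Yes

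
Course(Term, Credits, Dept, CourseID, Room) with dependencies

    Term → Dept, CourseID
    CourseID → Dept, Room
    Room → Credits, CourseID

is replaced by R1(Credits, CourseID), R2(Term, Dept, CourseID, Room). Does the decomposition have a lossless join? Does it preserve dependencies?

lossless and dependency-preserving

Lossless test: (CourseID)⁺ = {Credits, Dept, CourseID, Room}, which contains all of one fragment — lossless.
Dependency preservation: Room → Credits, CourseID is not contained in any single fragment, but the restricted closure of its left-hand side across the fragments still reaches the right-hand side; the remaining FDs each lie inside some fragment. All dependencies are preserved.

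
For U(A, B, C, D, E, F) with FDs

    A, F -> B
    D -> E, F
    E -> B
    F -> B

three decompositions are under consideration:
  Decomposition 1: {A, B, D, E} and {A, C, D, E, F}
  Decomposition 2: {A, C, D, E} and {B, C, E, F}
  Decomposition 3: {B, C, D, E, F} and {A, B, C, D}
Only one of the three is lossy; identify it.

Decomposition 1: common = {A, D, E}, closure = {A, B, D, E, F} → lossless.
Decomposition 2: common = {C, E}, closure = {B, C, E} → lossy.
Decomposition 3: common = {B, C, D}, closure = {B, C, D, E, F} → lossless.

Decomposition 2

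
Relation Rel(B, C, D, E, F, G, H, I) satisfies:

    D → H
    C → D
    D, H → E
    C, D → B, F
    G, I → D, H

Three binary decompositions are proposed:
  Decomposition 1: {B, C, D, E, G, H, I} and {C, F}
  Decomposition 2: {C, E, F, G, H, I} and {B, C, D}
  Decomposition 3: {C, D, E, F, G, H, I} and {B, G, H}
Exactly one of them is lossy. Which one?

Decomposition 3

Decomposition 1: common = {C}, closure = {B, C, D, E, F, H} → lossless.
Decomposition 2: common = {C}, closure = {B, C, D, E, F, H} → lossless.
Decomposition 3: common = {G, H}, closure = {G, H} → lossy.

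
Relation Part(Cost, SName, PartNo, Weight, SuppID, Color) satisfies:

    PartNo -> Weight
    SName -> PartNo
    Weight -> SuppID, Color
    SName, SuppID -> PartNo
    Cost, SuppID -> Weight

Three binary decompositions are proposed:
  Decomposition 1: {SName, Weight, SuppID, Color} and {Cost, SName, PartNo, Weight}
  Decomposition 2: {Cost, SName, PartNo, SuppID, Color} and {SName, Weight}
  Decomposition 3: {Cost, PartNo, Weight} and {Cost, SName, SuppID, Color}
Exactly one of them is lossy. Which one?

Decomposition 3

Decomposition 1: common = {SName, Weight}, closure = {SName, PartNo, Weight, SuppID, Color} → lossless.
Decomposition 2: common = {SName}, closure = {SName, PartNo, Weight, SuppID, Color} → lossless.
Decomposition 3: common = {Cost}, closure = {Cost} → lossy.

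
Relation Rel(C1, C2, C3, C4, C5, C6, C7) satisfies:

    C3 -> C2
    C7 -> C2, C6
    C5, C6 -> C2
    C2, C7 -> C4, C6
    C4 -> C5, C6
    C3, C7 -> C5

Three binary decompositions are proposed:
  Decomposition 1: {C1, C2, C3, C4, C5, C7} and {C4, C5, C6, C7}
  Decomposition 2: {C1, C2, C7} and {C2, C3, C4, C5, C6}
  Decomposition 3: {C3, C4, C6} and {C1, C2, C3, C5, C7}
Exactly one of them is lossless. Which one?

Decomposition 1

Decomposition 1: common = {C4, C5, C7}, closure = {C2, C4, C5, C6, C7} → lossless.
Decomposition 2: common = {C2}, closure = {C2} → lossy.
Decomposition 3: common = {C3}, closure = {C2, C3} → lossy.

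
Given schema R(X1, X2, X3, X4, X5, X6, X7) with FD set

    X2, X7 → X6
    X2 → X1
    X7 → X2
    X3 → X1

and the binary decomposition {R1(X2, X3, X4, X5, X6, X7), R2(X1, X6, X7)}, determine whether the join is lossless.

Yes

Common attributes: R1 ∩ R2 = {X6, X7}.
Closure of {X6, X7}: X7 → X2 applies, adding X2; X2 → X1 applies, adding X1. So (X6, X7)⁺ = {X1, X2, X6, X7}.
This closure contains every attribute of R2, so R1 ∩ R2 → R2. The join is lossless.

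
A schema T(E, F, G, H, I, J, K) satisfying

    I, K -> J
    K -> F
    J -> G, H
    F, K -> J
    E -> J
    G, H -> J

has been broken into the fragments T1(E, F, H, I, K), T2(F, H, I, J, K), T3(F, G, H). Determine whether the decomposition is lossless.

Chase test. Columns are E, F, G, H, I, J, K; row i has aⱼ where attribute j ∈ Ti, else bᵢⱼ.
Initial tableau (one row per fragment):
  row 1: a1 a2 b13 a4 a5 b16 a7
  row 2: b21 a2 b23 a4 a5 a6 a7
  row 3: b31 a2 a3 a4 b35 b36 b37
Rows 1 and 2 agree on I, K; apply I, K→J and equate their J entries.
Rows 1 and 2 agree on J; apply J→G, H and equate their G, H entries.
No row becomes fully distinguished — the join is lossy.

No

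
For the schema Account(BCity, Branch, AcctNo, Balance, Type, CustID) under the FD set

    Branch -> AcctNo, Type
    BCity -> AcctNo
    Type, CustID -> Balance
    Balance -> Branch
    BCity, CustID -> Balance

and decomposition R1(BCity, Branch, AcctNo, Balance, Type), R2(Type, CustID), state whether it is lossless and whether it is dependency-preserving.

lossy and not dependency-preserving

Lossless test: (Type)⁺ = {Type}, which is a superkey of neither fragment — lossy.
Dependency preservation: the restricted closure of {Type, CustID} across the fragments never reaches {Balance}, so Type, CustID → Balance cannot be enforced without a join — not preserved.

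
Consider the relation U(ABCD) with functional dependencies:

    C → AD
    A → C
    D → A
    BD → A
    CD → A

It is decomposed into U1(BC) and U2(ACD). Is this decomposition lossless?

Common attributes: U1 ∩ U2 = {C}.
Closure of {C}: C → AD applies, adding AD. So (C)⁺ = {ACD}.
This closure contains every attribute of U2, so U1 ∩ U2 → U2. The join is lossless.

Yes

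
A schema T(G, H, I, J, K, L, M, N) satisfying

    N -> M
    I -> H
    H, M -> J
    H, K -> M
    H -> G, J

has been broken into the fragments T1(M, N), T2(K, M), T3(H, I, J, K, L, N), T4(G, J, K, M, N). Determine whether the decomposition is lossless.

No

Chase test. Columns are G, H, I, J, K, L, M, N; row i has aⱼ where attribute j ∈ Ti, else bᵢⱼ.
Initial tableau (one row per fragment):
  row 1: b11 b12 b13 b14 b15 b16 a7 a8
  row 2: b21 b22 b23 b24 a5 b26 a7 b28
  row 3: b31 a2 a3 a4 a5 a6 b37 a8
  row 4: a1 b42 b43 a4 a5 b46 a7 a8
Rows 1 and 3 agree on N; apply N→M and equate their M entries.
No row becomes fully distinguished — the join is lossy.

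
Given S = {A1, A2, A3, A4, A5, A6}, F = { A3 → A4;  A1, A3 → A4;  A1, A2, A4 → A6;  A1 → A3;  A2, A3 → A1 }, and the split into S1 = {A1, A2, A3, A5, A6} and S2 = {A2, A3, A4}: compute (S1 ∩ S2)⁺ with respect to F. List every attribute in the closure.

A1, A2, A3, A4, A6

S1 ∩ S2 = {A2, A3}.
A3 → A4 applies, adding A4
A2, A3 → A1 applies, adding A1
A1, A2, A4 → A6 applies, adding A6
Closure: {A1, A2, A3, A4, A6}.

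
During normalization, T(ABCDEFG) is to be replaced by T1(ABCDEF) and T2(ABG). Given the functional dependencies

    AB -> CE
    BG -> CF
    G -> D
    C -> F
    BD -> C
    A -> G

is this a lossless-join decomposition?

Common attributes: T1 ∩ T2 = {AB}.
Closure of {AB}: AB → CE applies, adding CE; C → F applies, adding F; A → G applies, adding G; G → D applies, adding D. So (AB)⁺ = {ABCDEFG}.
This closure contains every attribute of T1, so T1 ∩ T2 → T1. The join is lossless.

Yes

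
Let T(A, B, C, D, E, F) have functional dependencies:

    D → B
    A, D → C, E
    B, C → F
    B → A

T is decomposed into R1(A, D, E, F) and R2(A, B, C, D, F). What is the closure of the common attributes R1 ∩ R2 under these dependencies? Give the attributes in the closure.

R1 ∩ R2 = {A, D, F}.
D → B applies, adding B
A, D → C, E applies, adding C, E
Closure: {A, B, C, D, E, F}.

A, B, C, D, E, F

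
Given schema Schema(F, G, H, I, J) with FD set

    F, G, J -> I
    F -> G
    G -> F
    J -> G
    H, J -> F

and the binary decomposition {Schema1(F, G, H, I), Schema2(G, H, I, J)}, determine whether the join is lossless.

Common attributes: Schema1 ∩ Schema2 = {G, H, I}.
Closure of {G, H, I}: G → F applies, adding F. So (G, H, I)⁺ = {F, G, H, I}.
This closure contains every attribute of Schema1, so Schema1 ∩ Schema2 → Schema1. The join is lossless.

Yes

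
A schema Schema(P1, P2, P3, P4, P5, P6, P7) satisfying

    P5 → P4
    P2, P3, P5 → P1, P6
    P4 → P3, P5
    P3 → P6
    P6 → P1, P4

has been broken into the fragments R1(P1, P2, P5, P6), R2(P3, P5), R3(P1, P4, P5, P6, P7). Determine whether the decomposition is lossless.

Chase test. Columns are P1, P2, P3, P4, P5, P6, P7; row i has aⱼ where attribute j ∈ Ri, else bᵢⱼ.
Initial tableau (one row per fragment):
  row 1: a1 a2 b13 b14 a5 a6 b17
  row 2: b21 b22 a3 b24 a5 b26 b27
  row 3: a1 b32 b33 a4 a5 a6 a7
Rows 1 and 2 agree on P5; apply P5→P4 and equate their P4 entries.
Rows 1 and 3 agree on P5; apply P5→P4 and equate their P4 entries.
Rows 1 and 2 agree on P4; apply P4→P3, P5 and equate their P3, P5 entries.
Rows 1 and 3 agree on P4; apply P4→P3, P5 and equate their P3, P5 entries.
Rows 1 and 2 agree on P3; apply P3→P6 and equate their P6 entries.
Rows 1 and 2 agree on P6; apply P6→P1, P4 and equate their P1, P4 entries.
No row becomes fully distinguished — the join is lossy.

No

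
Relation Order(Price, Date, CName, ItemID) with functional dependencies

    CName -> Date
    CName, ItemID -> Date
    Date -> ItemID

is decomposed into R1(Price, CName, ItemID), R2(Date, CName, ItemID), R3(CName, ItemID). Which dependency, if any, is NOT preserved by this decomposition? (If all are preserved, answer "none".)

none

CName → Date lies within R2.
CName, ItemID → Date lies within R2.
Date → ItemID lies within R2.
Every dependency is enforceable on the fragments, so the decomposition is dependency-preserving.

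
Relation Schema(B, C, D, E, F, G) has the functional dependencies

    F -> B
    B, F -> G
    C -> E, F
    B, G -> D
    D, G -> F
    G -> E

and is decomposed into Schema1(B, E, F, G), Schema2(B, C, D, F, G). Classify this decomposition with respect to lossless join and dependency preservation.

lossless and dependency-preserving

Lossless test: (B, F, G)⁺ = {B, D, E, F, G}, which contains all of one fragment — lossless.
Dependency preservation: C → E, F is not contained in any single fragment, but the restricted closure of its left-hand side across the fragments still reaches the right-hand side; the remaining FDs each lie inside some fragment. All dependencies are preserved.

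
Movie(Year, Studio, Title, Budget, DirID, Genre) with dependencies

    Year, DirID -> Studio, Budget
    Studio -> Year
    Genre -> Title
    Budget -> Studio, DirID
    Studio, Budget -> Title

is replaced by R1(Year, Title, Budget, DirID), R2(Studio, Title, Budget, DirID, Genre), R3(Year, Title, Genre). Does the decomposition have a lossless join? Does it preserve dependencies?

Lossless test (chase): Rows 1 and 2 agree on Budget; apply Budget→Studio, DirID and equate their Studio, DirID entries. Rows 1 and 2 agree on Studio; apply Studio→Year and equate their Year entries. Row 2 is now all distinguished symbols — the join is lossless.
Dependency preservation: the restricted closure of {Studio} across the fragments never reaches {Year}, so Studio → Year cannot be enforced without a join — not preserved.

lossless but not dependency-preserving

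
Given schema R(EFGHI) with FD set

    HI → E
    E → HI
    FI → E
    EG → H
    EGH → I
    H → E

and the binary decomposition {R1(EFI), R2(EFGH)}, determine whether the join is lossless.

Yes

Common attributes: R1 ∩ R2 = {EF}.
Closure of {EF}: E → HI applies, adding HI. So (EF)⁺ = {EFHI}.
This closure contains every attribute of R1, so R1 ∩ R2 → R1. The join is lossless.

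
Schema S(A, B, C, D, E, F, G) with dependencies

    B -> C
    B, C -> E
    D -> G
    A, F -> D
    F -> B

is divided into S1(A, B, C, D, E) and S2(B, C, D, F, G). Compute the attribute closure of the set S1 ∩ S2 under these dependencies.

B, C, D, E, G

S1 ∩ S2 = {B, C, D}.
B, C → E applies, adding E
D → G applies, adding G
Closure: {B, C, D, E, G}.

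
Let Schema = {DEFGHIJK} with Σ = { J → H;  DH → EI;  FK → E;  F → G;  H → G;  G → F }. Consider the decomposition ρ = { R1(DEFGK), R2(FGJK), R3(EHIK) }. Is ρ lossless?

Chase test. Columns are DEFGHIJK; row i has aⱼ where attribute j ∈ Ri, else bᵢⱼ.
Initial tableau (one row per fragment):
  row 1: a1 a2 a3 a4 b15 b16 b17 a8
  row 2: b21 b22 a3 a4 b25 b26 a7 a8
  row 3: b31 a2 b33 b34 a5 a6 b37 a8
Rows 1 and 2 agree on FK; apply FK→E and equate their E entries.
No row becomes fully distinguished — the join is lossy.

No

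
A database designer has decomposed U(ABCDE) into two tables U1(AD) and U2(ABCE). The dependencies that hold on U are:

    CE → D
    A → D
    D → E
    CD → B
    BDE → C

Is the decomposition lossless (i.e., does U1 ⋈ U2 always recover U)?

Yes

Common attributes: U1 ∩ U2 = {A}.
Closure of {A}: A → D applies, adding D; D → E applies, adding E. So (A)⁺ = {ADE}.
This closure contains every attribute of U1, so U1 ∩ U2 → U1. The join is lossless.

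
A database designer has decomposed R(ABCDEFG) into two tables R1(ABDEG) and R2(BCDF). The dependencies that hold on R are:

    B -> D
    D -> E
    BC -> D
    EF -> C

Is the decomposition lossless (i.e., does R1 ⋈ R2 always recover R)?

No

Common attributes: R1 ∩ R2 = {BD}.
Closure of {BD}: D → E applies, adding E. So (BD)⁺ = {BDE}.
The closure contains neither all of R1 = {ABDEG} nor all of R2 = {BCDF}, so the common attributes are not a superkey of either fragment. The join is lossy.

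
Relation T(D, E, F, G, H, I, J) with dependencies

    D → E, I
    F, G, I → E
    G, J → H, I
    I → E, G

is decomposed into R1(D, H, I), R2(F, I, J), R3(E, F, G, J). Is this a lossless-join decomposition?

No

Chase test. Columns are D, E, F, G, H, I, J; row i has aⱼ where attribute j ∈ Ri, else bᵢⱼ.
Initial tableau (one row per fragment):
  row 1: a1 b12 b13 b14 a5 a6 b17
  row 2: b21 b22 a3 b24 b25 a6 a7
  row 3: b31 a2 a3 a4 b35 b36 a7
Rows 1 and 2 agree on I; apply I→E, G and equate their E, G entries.
No row becomes fully distinguished — the join is lossy.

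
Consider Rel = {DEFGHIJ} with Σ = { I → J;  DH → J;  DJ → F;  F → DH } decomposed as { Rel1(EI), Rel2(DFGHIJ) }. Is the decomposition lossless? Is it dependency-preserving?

Lossless test: (I)⁺ = {IJ}, which is a superkey of neither fragment — lossy.
Dependency preservation: every FD's attributes lie within a single fragment, so each can be enforced locally — preserved.

lossy but dependency-preserving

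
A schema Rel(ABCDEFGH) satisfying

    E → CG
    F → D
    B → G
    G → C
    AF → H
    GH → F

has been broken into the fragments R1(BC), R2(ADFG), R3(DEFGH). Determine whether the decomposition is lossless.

No

Chase test. Columns are ABCDEFGH; row i has aⱼ where attribute j ∈ Ri, else bᵢⱼ.
Initial tableau (one row per fragment):
  row 1: b11 a2 a3 b14 b15 b16 b17 b18
  row 2: a1 b22 b23 a4 b25 a6 a7 b28
  row 3: b31 b32 b33 a4 a5 a6 a7 a8
Rows 2 and 3 agree on G; apply G→C and equate their C entries.
No row becomes fully distinguished — the join is lossy.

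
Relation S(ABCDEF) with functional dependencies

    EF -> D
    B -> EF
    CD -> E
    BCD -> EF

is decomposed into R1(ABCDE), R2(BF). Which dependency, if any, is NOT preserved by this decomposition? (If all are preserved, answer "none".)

EF -> D

Check EF → D: no single fragment contains all of {DEF}, and the restricted closure of {EF} across the fragments never reaches {D}.
B → EF is preserved.
CD → E is preserved.
BCD → EF is preserved.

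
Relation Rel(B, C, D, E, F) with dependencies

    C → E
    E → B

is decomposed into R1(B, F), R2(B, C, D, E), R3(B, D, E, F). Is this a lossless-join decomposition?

No

Chase test. Columns are B, C, D, E, F; row i has aⱼ where attribute j ∈ Ri, else bᵢⱼ.
Initial tableau (one row per fragment):
  row 1: a1 b12 b13 b14 a5
  row 2: a1 a2 a3 a4 b25
  row 3: a1 b32 a3 a4 a5
No row becomes fully distinguished — the join is lossy.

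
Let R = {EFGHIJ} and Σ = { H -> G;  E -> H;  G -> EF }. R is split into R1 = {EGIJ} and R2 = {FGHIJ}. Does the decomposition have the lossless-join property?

Common attributes: R1 ∩ R2 = {GIJ}.
Closure of {GIJ}: G → EF applies, adding EF; E → H applies, adding H. So (GIJ)⁺ = {EFGHIJ}.
This closure contains every attribute of R1, so R1 ∩ R2 → R1. The join is lossless.

Yes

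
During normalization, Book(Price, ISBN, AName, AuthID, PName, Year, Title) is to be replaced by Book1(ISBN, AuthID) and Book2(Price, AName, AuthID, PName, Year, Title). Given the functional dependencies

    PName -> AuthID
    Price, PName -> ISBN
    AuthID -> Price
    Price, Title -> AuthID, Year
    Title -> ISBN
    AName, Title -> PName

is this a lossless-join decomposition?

Common attributes: Book1 ∩ Book2 = {AuthID}.
Closure of {AuthID}: AuthID → Price applies, adding Price. So (AuthID)⁺ = {Price, AuthID}.
The closure contains neither all of Book1 = {ISBN, AuthID} nor all of Book2 = {Price, AName, AuthID, PName, Year, Title}, so the common attributes are not a superkey of either fragment. The join is lossy.

No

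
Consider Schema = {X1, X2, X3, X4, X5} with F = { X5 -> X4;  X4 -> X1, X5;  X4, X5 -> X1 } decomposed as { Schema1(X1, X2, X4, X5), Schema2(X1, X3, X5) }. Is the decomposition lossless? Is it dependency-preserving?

lossy but dependency-preserving

Lossless test: (X1, X5)⁺ = {X1, X4, X5}, which is a superkey of neither fragment — lossy.
Dependency preservation: every FD's attributes lie within a single fragment, so each can be enforced locally — preserved.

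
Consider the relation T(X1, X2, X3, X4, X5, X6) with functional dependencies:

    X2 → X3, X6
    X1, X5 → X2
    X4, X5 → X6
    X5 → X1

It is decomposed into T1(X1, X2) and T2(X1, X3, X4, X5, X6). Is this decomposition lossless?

No

Common attributes: T1 ∩ T2 = {X1}.
No dependency enlarges {X1}, so (X1)⁺ = {X1}.
The closure contains neither all of T1 = {X1, X2} nor all of T2 = {X1, X3, X4, X5, X6}, so the common attributes are not a superkey of either fragment. The join is lossy.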